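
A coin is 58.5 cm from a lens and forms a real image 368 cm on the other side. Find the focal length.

f = 50.5 cm (converging)

Real image ⇒ d_i = +368 cm.
1/f = 1/d_o + 1/d_i = 1/(58.5) + 1/(368) = 0.01981, so f = 50.5 cm.
Since f is positive, the lens is converging.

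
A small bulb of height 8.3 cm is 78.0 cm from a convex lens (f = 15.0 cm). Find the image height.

1/d_i = 1/f − 1/d_o = 1/(15.00) − 1/(78.0) = 0.05385, so d_i = 18.57 cm.
m = −d_i/d_o = -0.2381.
|h_i| = |m|·h_o = 0.2381 × 8.3 = 1.98 cm. The image is real, inverted and reduced, on the far side of the lens.

1.98 cm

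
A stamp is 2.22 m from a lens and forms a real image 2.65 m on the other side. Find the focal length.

f = 1.21 m (converging)

Real image ⇒ d_i = +2.65 m.
1/f = 1/d_o + 1/d_i = 1/(2.22) + 1/(2.65) = 0.8278, so f = 1.21 m.
Since f is positive, the lens is converging.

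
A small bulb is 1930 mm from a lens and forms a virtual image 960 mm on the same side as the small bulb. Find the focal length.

Virtual image ⇒ d_i = −960 mm.
1/f = 1/d_o + 1/d_i = 1/(1930) + 1/(-960) = -0.0005235, so f = -1910 mm.
Since f is negative, the lens is diverging.

f = -1910 mm (diverging)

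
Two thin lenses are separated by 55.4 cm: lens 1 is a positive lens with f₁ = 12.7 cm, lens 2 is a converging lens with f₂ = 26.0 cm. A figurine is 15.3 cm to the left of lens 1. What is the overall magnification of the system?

m = -2.80

Lens 1: 1/d_i1 = 1/(12.7) − 1/(15.3) = 0.01338, so d_i1 = 74.73 cm; m₁ = −d_i1/d_o1 = -4.884.
d_o2 = 55.4 − (74.73) = -19.33 cm (virtual object).
Lens 2: 1/d_i2 = 1/(26.0) − 1/(-19.33) = 0.09019, so d_i2 = 11.09 cm; m₂ = −d_i2/d_o2 = +0.5736.
m = m₁·m₂ = (-4.884)(+0.5736) = -2.80.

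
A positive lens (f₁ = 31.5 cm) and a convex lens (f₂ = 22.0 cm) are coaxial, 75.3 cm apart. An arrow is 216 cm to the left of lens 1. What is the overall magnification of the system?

m = +0.229

Lens 1: 1/d_i1 = 1/(31.5) − 1/(216) = 0.02712, so d_i1 = 36.88 cm; m₁ = −d_i1/d_o1 = -0.1707.
d_o2 = 75.3 − (36.88) = 38.42 cm.
Lens 2: 1/d_i2 = 1/(22.0) − 1/(38.42) = 0.01943, so d_i2 = 51.48 cm; m₂ = −d_i2/d_o2 = -1.340.
m = m₁·m₂ = (-0.1707)(-1.340) = +0.229.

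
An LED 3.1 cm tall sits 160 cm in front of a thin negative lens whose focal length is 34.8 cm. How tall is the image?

For a negative lens, f = -34.8 cm.
1/d_i = 1/f − 1/d_o = 1/(-34.80) − 1/(160) = -0.03499, so d_i = -28.58 cm.
m = −d_i/d_o = +0.1786.
|h_i| = |m|·h_o = 0.1786 × 3.1 = 0.554 cm. The image is virtual, upright and reduced, on the same side as the object.

0.554 cm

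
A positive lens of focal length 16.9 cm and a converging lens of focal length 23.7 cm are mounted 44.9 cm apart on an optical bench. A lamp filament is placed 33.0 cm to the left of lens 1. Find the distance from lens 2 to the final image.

Lens 1: 1/d_i1 = 1/f₁ − 1/d_o1 = 1/(16.9) − 1/(33.0) = 0.02887, so d_i1 = 34.64 cm.
The intermediate image is 34.64 cm to the right of lens 1, which is 44.9 − (34.64) = 10.26 cm to the left of lens 2, so d_o2 = +10.26 cm.
Lens 2: 1/d_i2 = 1/f₂ − 1/d_o2 = 1/(23.7) − 1/(10.26) = -0.05527, so d_i2 = -18.1 cm.
The final image is virtual, 18.1 cm to the left of lens 2 (overall magnification ≈ -1.9).

18.1 cm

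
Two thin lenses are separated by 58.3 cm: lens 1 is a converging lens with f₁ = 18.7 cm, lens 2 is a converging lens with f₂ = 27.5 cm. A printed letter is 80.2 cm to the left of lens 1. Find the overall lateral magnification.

m = +1.30

Lens 1: 1/d_i1 = 1/(18.7) − 1/(80.2) = 0.04101, so d_i1 = 24.39 cm; m₁ = −d_i1/d_o1 = -0.3041.
d_o2 = 58.3 − (24.39) = 33.91 cm.
Lens 2: 1/d_i2 = 1/(27.5) − 1/(33.91) = 0.006874, so d_i2 = 145.5 cm; m₂ = −d_i2/d_o2 = -4.290.
m = m₁·m₂ = (-0.3041)(-4.290) = +1.30.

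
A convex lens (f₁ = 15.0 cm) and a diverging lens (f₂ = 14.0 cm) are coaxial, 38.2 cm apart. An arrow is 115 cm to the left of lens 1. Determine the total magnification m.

m = -0.0601

Lens 1: 1/d_i1 = 1/(15.0) − 1/(115) = 0.05797, so d_i1 = 17.25 cm; m₁ = −d_i1/d_o1 = -0.1500.
d_o2 = 38.2 − (17.25) = 20.95 cm.
f₂ = −14.0 cm (diverging).
Lens 2: 1/d_i2 = 1/(-14.0) − 1/(20.95) = -0.1192, so d_i2 = -8.392 cm; m₂ = −d_i2/d_o2 = +0.4006.
m = m₁·m₂ = (-0.1500)(+0.4006) = -0.0601.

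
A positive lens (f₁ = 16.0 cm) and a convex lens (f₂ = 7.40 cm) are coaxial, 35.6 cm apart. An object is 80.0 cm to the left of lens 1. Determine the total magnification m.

m = +0.226

Lens 1: 1/d_i1 = 1/(16.0) − 1/(80.0) = 0.05000, so d_i1 = 20.00 cm; m₁ = −d_i1/d_o1 = -0.2500.
d_o2 = 35.6 − (20.00) = 15.60 cm.
Lens 2: 1/d_i2 = 1/(7.40) − 1/(15.60) = 0.07103, so d_i2 = 14.08 cm; m₂ = −d_i2/d_o2 = -0.9024.
m = m₁·m₂ = (-0.2500)(-0.9024) = +0.226.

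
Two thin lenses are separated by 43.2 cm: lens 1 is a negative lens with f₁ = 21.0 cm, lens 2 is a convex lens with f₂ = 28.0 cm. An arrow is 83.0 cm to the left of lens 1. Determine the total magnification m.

f₁ = −21.0 cm (diverging).
Lens 1: 1/d_i1 = 1/(-21.0) − 1/(83.0) = -0.05967, so d_i1 = -16.76 cm; m₁ = −d_i1/d_o1 = +0.2019.
d_o2 = 43.2 − (-16.76) = 59.96 cm.
Lens 2: 1/d_i2 = 1/(28.0) − 1/(59.96) = 0.01904, so d_i2 = 52.53 cm; m₂ = −d_i2/d_o2 = -0.8761.
m = m₁·m₂ = (+0.2019)(-0.8761) = -0.177.

m = -0.177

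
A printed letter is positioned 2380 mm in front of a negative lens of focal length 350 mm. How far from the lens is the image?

For a negative lens, f = -350 mm.
Lens equation: 1/s_i = 1/f − 1/s_o = 1/(-350.0) − 1/(2380) = -0.002857 − 0.0004202 = -0.003277, so s_i = -305 mm.
The image is virtual, upright and reduced, on the same side as the object.

305 mm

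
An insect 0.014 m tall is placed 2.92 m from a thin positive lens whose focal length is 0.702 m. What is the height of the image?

0.00443 m

1/d_i = 1/f − 1/d_o = 1/(0.7020) − 1/(2.92) = 1.082, so d_i = 0.9242 m.
m = −d_i/d_o = -0.3165.
|h_i| = |m|·h_o = 0.3165 × 0.014 = 0.00443 m. The image is real, inverted and reduced, on the far side of the lens.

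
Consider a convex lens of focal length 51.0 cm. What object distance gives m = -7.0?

58.3 cm

m = −d_i/d_o ⇒ d_i = −m·d_o.
1/f = 1/d_o + 1/d_i = 1/d_o − 1/(m·d_o) = (1 − 1/m)/d_o, so d_o = f(1 − 1/m) = (51.00)(1 − 1/(-7.0)) = 58.3 cm.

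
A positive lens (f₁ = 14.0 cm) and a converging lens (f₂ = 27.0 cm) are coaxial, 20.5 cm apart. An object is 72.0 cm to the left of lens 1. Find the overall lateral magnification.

m = -0.273

Lens 1: 1/d_i1 = 1/(14.0) − 1/(72.0) = 0.05754, so d_i1 = 17.38 cm; m₁ = −d_i1/d_o1 = -0.2414.
d_o2 = 20.5 − (17.38) = 3.120 cm.
Lens 2: 1/d_i2 = 1/(27.0) − 1/(3.120) = -0.2835, so d_i2 = -3.528 cm; m₂ = −d_i2/d_o2 = +1.131.
m = m₁·m₂ = (-0.2414)(+1.131) = -0.273.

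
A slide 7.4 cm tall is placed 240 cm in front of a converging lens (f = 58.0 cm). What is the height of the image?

2.36 cm

1/d_i = 1/f − 1/d_o = 1/(58.00) − 1/(240) = 0.01307, so d_i = 76.48 cm.
m = −d_i/d_o = -0.3187.
|h_i| = |m|·h_o = 0.3187 × 7.4 = 2.36 cm. The image is real, inverted and reduced, on the far side of the lens.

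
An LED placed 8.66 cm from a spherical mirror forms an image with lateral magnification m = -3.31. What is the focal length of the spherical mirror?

f = 6.65 cm (concave)

m = −d_i/d_o ⇒ d_i = −m·d_o = −(-3.31)·(8.66) = 28.66 cm.
1/f = 1/d_o + 1/d_i = 1/(8.66) + 1/(28.66) = 0.1504, so f = 6.65 cm.
Since f is positive, the spherical mirror is concave.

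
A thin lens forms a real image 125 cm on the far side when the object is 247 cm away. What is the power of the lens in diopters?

d_i = +125 cm.
1/f = 1/d_o + 1/d_i = 1/(247) + 1/(125) = 0.01205 cm⁻¹.
f = 83.00 cm = 0.8300 m, so P = 1/f = +1.20 D.

P = +1.20 D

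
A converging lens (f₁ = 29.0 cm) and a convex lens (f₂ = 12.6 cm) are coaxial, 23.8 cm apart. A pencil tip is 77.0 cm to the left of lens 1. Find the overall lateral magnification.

m = -0.216

Lens 1: 1/d_i1 = 1/(29.0) − 1/(77.0) = 0.02150, so d_i1 = 46.52 cm; m₁ = −d_i1/d_o1 = -0.6042.
d_o2 = 23.8 − (46.52) = -22.72 cm (virtual object).
Lens 2: 1/d_i2 = 1/(12.6) − 1/(-22.72) = 0.1234, so d_i2 = 8.105 cm; m₂ = −d_i2/d_o2 = +0.3567.
m = m₁·m₂ = (-0.6042)(+0.3567) = -0.216.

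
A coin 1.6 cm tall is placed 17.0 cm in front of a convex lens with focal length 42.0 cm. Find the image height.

2.69 cm

1/d_i = 1/f − 1/d_o = 1/(42.00) − 1/(17.0) = -0.03501, so d_i = -28.56 cm.
m = −d_i/d_o = +1.680.
|h_i| = |m|·h_o = 1.680 × 1.6 = 2.69 cm. The image is virtual, upright and enlarged, on the same side as the object.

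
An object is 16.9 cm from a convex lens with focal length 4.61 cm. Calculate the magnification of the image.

1/d_i = 1/f − 1/d_o = 1/(4.610) − 1/(16.9) = 0.1577, so d_i = 6.339 cm.
m = −d_i/d_o = −(6.339)/(16.9) = -0.375.
The image is real, inverted and reduced, on the far side of the lens.

m = -0.375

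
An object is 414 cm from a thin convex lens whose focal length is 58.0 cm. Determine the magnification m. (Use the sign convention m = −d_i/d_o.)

1/d_i = 1/f − 1/d_o = 1/(58.00) − 1/(414) = 0.01483, so d_i = 67.45 cm.
m = −d_i/d_o = −(67.45)/(414) = -0.163.
The image is real, inverted and reduced, on the far side of the lens.

m = -0.163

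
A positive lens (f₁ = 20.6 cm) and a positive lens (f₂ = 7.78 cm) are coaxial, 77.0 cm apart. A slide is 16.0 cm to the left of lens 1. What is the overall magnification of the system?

m = -0.247

Lens 1: 1/d_i1 = 1/(20.6) − 1/(16.0) = -0.01396, so d_i1 = -71.65 cm; m₁ = −d_i1/d_o1 = +4.478.
d_o2 = 77.0 − (-71.65) = 148.7 cm.
Lens 2: 1/d_i2 = 1/(7.78) − 1/(148.7) = 0.1218, so d_i2 = 8.210 cm; m₂ = −d_i2/d_o2 = -0.05521.
m = m₁·m₂ = (+4.478)(-0.05521) = -0.247.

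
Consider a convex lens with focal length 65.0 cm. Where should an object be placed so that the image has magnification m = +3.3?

45.3 cm

m = −d_i/d_o ⇒ d_i = −m·d_o.
1/f = 1/d_o + 1/d_i = 1/d_o − 1/(m·d_o) = (1 − 1/m)/d_o, so d_o = f(1 − 1/m) = (65.00)(1 − 1/(+3.3)) = 45.3 cm.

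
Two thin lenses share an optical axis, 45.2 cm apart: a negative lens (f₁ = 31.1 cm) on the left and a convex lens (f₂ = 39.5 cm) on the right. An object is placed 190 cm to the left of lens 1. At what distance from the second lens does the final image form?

87.6 cm

Lens 1 is diverging, so f₁ = −31.1 cm.
Lens 1: 1/d_i1 = 1/f₁ − 1/d_o1 = 1/(-31.1) − 1/(190) = -0.03742, so d_i1 = -26.73 cm.
The intermediate image is 26.73 cm to the left of lens 1 (virtual), which is 45.2 − (-26.73) = 71.93 cm to the left of lens 2, so d_o2 = +71.93 cm.
Lens 2: 1/d_i2 = 1/f₂ − 1/d_o2 = 1/(39.5) − 1/(71.93) = 0.01141, so d_i2 = 87.6 cm.
The final image is real, 87.6 cm to the right of lens 2 (overall magnification ≈ -0.17).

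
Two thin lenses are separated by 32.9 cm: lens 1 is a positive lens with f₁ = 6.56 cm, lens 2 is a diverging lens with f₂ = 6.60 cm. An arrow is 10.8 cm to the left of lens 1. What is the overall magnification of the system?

Lens 1: 1/d_i1 = 1/(6.56) − 1/(10.8) = 0.05985, so d_i1 = 16.71 cm; m₁ = −d_i1/d_o1 = -1.547.
d_o2 = 32.9 − (16.71) = 16.19 cm.
f₂ = −6.60 cm (diverging).
Lens 2: 1/d_i2 = 1/(-6.60) − 1/(16.19) = -0.2133, so d_i2 = -4.689 cm; m₂ = −d_i2/d_o2 = +0.2896.
m = m₁·m₂ = (-1.547)(+0.2896) = -0.448.

m = -0.448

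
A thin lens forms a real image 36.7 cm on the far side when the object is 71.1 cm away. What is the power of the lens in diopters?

d_i = +36.7 cm.
1/f = 1/d_o + 1/d_i = 1/(71.1) + 1/(36.7) = 0.04131 cm⁻¹.
f = 24.21 cm = 0.2421 m, so P = 1/f = +4.13 D.

P = +4.13 D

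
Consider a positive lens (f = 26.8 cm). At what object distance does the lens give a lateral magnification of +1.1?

m = −d_i/d_o ⇒ d_i = −m·d_o.
1/f = 1/d_o + 1/d_i = 1/d_o − 1/(m·d_o) = (1 − 1/m)/d_o, so d_o = f(1 − 1/m) = (26.80)(1 − 1/(+1.1)) = 2.44 cm.

2.44 cm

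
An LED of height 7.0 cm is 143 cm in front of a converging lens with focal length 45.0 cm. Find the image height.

3.21 cm

1/d_i = 1/f − 1/d_o = 1/(45.00) − 1/(143) = 0.01523, so d_i = 65.66 cm.
m = −d_i/d_o = -0.4592.
|h_i| = |m|·h_o = 0.4592 × 7.0 = 3.21 cm. The image is real, inverted and reduced, on the far side of the lens.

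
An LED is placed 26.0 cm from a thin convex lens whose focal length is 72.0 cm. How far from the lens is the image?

40.7 cm

Lens equation: 1/v = 1/f − 1/u = 1/(72.00) − 1/(26.0) = 0.01389 − 0.03846 = -0.02457, so v = -40.7 cm.
The image is virtual, upright and enlarged, on the same side as the object.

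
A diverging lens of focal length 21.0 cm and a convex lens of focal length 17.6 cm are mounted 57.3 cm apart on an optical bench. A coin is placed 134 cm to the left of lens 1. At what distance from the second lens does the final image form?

23.0 cm

Lens 1 is diverging, so f₁ = −21.0 cm.
Lens 1: 1/d_i1 = 1/f₁ − 1/d_o1 = 1/(-21.0) − 1/(134) = -0.05508, so d_i1 = -18.15 cm.
The intermediate image is 18.15 cm to the left of lens 1 (virtual), which is 57.3 − (-18.15) = 75.45 cm to the left of lens 2, so d_o2 = +75.45 cm.
Lens 2: 1/d_i2 = 1/f₂ − 1/d_o2 = 1/(17.6) − 1/(75.45) = 0.04356, so d_i2 = 23.0 cm.
The final image is real, 23.0 cm to the right of lens 2 (overall magnification ≈ -0.041).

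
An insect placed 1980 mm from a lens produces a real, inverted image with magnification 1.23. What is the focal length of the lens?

m = −d_i/d_o ⇒ d_i = −m·d_o = −(-1.23)·(1980) = 2435 mm.
1/f = 1/d_o + 1/d_i = 1/(1980) + 1/(2435) = 0.0009157, so f = 1090 mm.
Since f is positive, the lens is converging.

f = 1090 mm (converging)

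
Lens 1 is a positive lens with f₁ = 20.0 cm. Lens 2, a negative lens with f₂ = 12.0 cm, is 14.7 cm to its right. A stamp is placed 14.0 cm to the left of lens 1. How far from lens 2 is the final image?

10.0 cm

Lens 1: 1/d_i1 = 1/f₁ − 1/d_o1 = 1/(20.0) − 1/(14.0) = -0.02143, so d_i1 = -46.67 cm.
The intermediate image is 46.67 cm to the left of lens 1 (virtual), which is 14.7 − (-46.67) = 61.37 cm to the left of lens 2, so d_o2 = +61.37 cm.
Lens 2 is diverging, so f₂ = −12.0 cm.
Lens 2: 1/d_i2 = 1/f₂ − 1/d_o2 = 1/(-12.0) − 1/(61.37) = -0.09963, so d_i2 = -10.0 cm.
The final image is virtual, 10.0 cm to the left of lens 2 (overall magnification ≈ 0.55).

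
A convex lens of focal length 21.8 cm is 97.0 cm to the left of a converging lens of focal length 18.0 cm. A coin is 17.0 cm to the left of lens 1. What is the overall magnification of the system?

Lens 1: 1/d_i1 = 1/(21.8) − 1/(17.0) = -0.01295, so d_i1 = -77.21 cm; m₁ = −d_i1/d_o1 = +4.542.
d_o2 = 97.0 − (-77.21) = 174.2 cm.
Lens 2: 1/d_i2 = 1/(18.0) − 1/(174.2) = 0.04982, so d_i2 = 20.07 cm; m₂ = −d_i2/d_o2 = -0.1152.
m = m₁·m₂ = (+4.542)(-0.1152) = -0.523.

m = -0.523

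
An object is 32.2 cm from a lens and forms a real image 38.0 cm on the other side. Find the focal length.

f = 17.4 cm (converging)

Real image ⇒ d_i = +38.0 cm.
1/f = 1/d_o + 1/d_i = 1/(32.2) + 1/(38.0) = 0.05737, so f = 17.4 cm.
Since f is positive, the lens is converging.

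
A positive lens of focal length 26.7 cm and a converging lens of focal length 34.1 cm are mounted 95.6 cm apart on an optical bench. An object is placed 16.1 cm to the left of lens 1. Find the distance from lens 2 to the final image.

Lens 1: 1/d_i1 = 1/f₁ − 1/d_o1 = 1/(26.7) − 1/(16.1) = -0.02466, so d_i1 = -40.55 cm.
The intermediate image is 40.55 cm to the left of lens 1 (virtual), which is 95.6 − (-40.55) = 136.1 cm to the left of lens 2, so d_o2 = +136.1 cm.
Lens 2: 1/d_i2 = 1/f₂ − 1/d_o2 = 1/(34.1) − 1/(136.1) = 0.02198, so d_i2 = 45.5 cm.
The final image is real, 45.5 cm to the right of lens 2 (overall magnification ≈ -0.84).

45.5 cm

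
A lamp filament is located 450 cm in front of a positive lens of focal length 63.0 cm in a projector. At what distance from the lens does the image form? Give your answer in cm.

Thin-lens equation: 1/d_i = 1/f − 1/d_o = 1/(63.00) − 1/(450) = 0.01587 − 0.002222 = 0.01365, so d_i = 73.3 cm.
The image is real, inverted and reduced, on the far side of the lens.

73.3 cm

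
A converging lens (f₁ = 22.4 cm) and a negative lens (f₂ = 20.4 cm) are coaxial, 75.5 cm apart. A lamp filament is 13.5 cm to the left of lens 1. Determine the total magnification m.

m = +0.395

Lens 1: 1/d_i1 = 1/(22.4) − 1/(13.5) = -0.02943, so d_i1 = -33.98 cm; m₁ = −d_i1/d_o1 = +2.517.
d_o2 = 75.5 − (-33.98) = 109.5 cm.
f₂ = −20.4 cm (diverging).
Lens 2: 1/d_i2 = 1/(-20.4) − 1/(109.5) = -0.05815, so d_i2 = -17.20 cm; m₂ = −d_i2/d_o2 = +0.1570.
m = m₁·m₂ = (+2.517)(+0.1570) = +0.395.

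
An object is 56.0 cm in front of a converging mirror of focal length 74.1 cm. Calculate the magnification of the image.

m = +4.09

1/d_i = 1/f − 1/d_o = 1/(74.10) − 1/(56.0) = -0.004362, so d_i = -229.3 cm.
m = −d_i/d_o = −(-229.3)/(56.0) = +4.09.
The image is virtual, upright and enlarged, behind the mirror.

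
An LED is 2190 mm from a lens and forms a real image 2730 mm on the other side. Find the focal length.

Real image ⇒ d_i = +2730 mm.
1/f = 1/d_o + 1/d_i = 1/(2190) + 1/(2730) = 0.0008229, so f = 1220 mm.
Since f is positive, the lens is converging.

f = 1220 mm (converging)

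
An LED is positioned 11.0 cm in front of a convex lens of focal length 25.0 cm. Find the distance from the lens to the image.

19.6 cm

Thin-lens equation: 1/v = 1/f − 1/u = 1/(25.00) − 1/(11.0) = 0.04000 − 0.09091 = -0.05091, so v = -19.6 cm.
The image is virtual, upright and enlarged, on the same side as the object.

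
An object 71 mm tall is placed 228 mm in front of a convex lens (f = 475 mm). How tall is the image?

1/d_i = 1/f − 1/d_o = 1/(475.0) − 1/(228) = -0.002281, so d_i = -438.5 mm.
m = −d_i/d_o = +1.923.
|h_i| = |m|·h_o = 1.923 × 71 = 137 mm. The image is virtual, upright and enlarged, on the same side as the object.

137 mm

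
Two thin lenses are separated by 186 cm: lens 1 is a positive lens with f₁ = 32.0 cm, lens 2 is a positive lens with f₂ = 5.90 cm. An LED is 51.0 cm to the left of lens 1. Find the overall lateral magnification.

m = +0.105

Lens 1: 1/d_i1 = 1/(32.0) − 1/(51.0) = 0.01164, so d_i1 = 85.89 cm; m₁ = −d_i1/d_o1 = -1.684.
d_o2 = 186 − (85.89) = 100.1 cm.
Lens 2: 1/d_i2 = 1/(5.90) − 1/(100.1) = 0.1595, so d_i2 = 6.270 cm; m₂ = −d_i2/d_o2 = -0.06263.
m = m₁·m₂ = (-1.684)(-0.06263) = +0.105.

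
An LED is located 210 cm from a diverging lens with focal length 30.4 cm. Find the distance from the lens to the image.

For a diverging lens, f = -30.4 cm.
Lens equation: 1/d_i = 1/f − 1/d_o = 1/(-30.40) − 1/(210) = -0.03289 − 0.004762 = -0.03766, so d_i = -26.6 cm.
The image is virtual, upright and reduced, on the same side as the object.

26.6 cm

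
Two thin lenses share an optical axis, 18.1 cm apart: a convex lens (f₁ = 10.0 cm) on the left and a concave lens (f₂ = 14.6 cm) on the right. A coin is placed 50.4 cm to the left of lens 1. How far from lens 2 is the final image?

4.06 cm

Lens 1: 1/d_i1 = 1/f₁ − 1/d_o1 = 1/(10.0) − 1/(50.4) = 0.08016, so d_i1 = 12.48 cm.
The intermediate image is 12.48 cm to the right of lens 1, which is 18.1 − (12.48) = 5.620 cm to the left of lens 2, so d_o2 = +5.620 cm.
Lens 2 is diverging, so f₂ = −14.6 cm.
Lens 2: 1/d_i2 = 1/f₂ − 1/d_o2 = 1/(-14.6) − 1/(5.620) = -0.2464, so d_i2 = -4.06 cm.
The final image is virtual, 4.06 cm to the left of lens 2 (overall magnification ≈ -0.18).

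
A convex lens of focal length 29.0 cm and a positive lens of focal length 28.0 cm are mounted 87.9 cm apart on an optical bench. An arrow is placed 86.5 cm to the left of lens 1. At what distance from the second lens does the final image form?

Lens 1: 1/d_i1 = 1/f₁ − 1/d_o1 = 1/(29.0) − 1/(86.5) = 0.02292, so d_i1 = 43.63 cm.
The intermediate image is 43.63 cm to the right of lens 1, which is 87.9 − (43.63) = 44.27 cm to the left of lens 2, so d_o2 = +44.27 cm.
Lens 2: 1/d_i2 = 1/f₂ − 1/d_o2 = 1/(28.0) − 1/(44.27) = 0.01313, so d_i2 = 76.2 cm.
The final image is real, 76.2 cm to the right of lens 2 (overall magnification ≈ 0.87).

76.2 cm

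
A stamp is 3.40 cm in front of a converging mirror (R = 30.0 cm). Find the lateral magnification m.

f = R/2 = 30.0/2 = 15.00 cm.
1/d_i = 1/f − 1/d_o = 1/(15.00) − 1/(3.40) = -0.2275, so d_i = -4.397 cm.
m = −d_i/d_o = −(-4.397)/(3.40) = +1.29.
The image is virtual, upright and enlarged, behind the mirror.

m = +1.29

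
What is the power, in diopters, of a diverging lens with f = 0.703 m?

For a diverging lens, f = −0.703 m.
P = 1/f = 1/(-0.703 m) = -1.42 D.

P = -1.42 D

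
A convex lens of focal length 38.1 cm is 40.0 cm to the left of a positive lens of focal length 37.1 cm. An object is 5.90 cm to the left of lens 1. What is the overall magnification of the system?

m = -4.44

Lens 1: 1/d_i1 = 1/(38.1) − 1/(5.90) = -0.1432, so d_i1 = -6.981 cm; m₁ = −d_i1/d_o1 = +1.183.
d_o2 = 40.0 − (-6.981) = 46.98 cm.
Lens 2: 1/d_i2 = 1/(37.1) − 1/(46.98) = 0.005669, so d_i2 = 176.4 cm; m₂ = −d_i2/d_o2 = -3.755.
m = m₁·m₂ = (+1.183)(-3.755) = -4.44.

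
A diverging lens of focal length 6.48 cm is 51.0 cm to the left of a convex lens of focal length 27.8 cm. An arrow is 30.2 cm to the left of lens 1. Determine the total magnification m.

m = -0.172

f₁ = −6.48 cm (diverging).
Lens 1: 1/d_i1 = 1/(-6.48) − 1/(30.2) = -0.1874, so d_i1 = -5.335 cm; m₁ = −d_i1/d_o1 = +0.1767.
d_o2 = 51.0 − (-5.335) = 56.34 cm.
Lens 2: 1/d_i2 = 1/(27.8) − 1/(56.34) = 0.01822, so d_i2 = 54.88 cm; m₂ = −d_i2/d_o2 = -0.9741.
m = m₁·m₂ = (+0.1767)(-0.9741) = -0.172.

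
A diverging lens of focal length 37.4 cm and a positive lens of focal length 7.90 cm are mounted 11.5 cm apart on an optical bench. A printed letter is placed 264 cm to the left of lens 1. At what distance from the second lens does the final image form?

9.62 cm

Lens 1 is diverging, so f₁ = −37.4 cm.
Lens 1: 1/d_i1 = 1/f₁ − 1/d_o1 = 1/(-37.4) − 1/(264) = -0.03053, so d_i1 = -32.76 cm.
The intermediate image is 32.76 cm to the left of lens 1 (virtual), which is 11.5 − (-32.76) = 44.26 cm to the left of lens 2, so d_o2 = +44.26 cm.
Lens 2: 1/d_i2 = 1/f₂ − 1/d_o2 = 1/(7.90) − 1/(44.26) = 0.1040, so d_i2 = 9.62 cm.
The final image is real, 9.62 cm to the right of lens 2 (overall magnification ≈ -0.027).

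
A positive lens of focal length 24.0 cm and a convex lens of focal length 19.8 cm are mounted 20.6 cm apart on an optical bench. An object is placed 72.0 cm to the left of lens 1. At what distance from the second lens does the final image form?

8.66 cm

Lens 1: 1/d_i1 = 1/f₁ − 1/d_o1 = 1/(24.0) − 1/(72.0) = 0.02778, so d_i1 = 36.00 cm.
The intermediate image is 36.00 cm to the right of lens 1, which lies 15.40 cm to the right of lens 2 — a virtual object — so d_o2 = −15.40 cm.
Lens 2: 1/d_i2 = 1/f₂ − 1/d_o2 = 1/(19.8) − 1/(-15.40) = 0.1154, so d_i2 = 8.66 cm.
The final image is real, 8.66 cm to the right of lens 2 (overall magnification ≈ -0.28).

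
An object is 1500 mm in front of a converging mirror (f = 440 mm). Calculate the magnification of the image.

m = -0.415

1/d_i = 1/f − 1/d_o = 1/(440.0) − 1/(1500) = 0.001606, so d_i = 622.6 mm.
m = −d_i/d_o = −(622.6)/(1500) = -0.415.
The image is real, inverted and reduced, in front of the mirror.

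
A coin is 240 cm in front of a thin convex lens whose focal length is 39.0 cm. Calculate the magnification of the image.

1/d_i = 1/f − 1/d_o = 1/(39.00) − 1/(240) = 0.02147, so d_i = 46.57 cm.
m = −d_i/d_o = −(46.57)/(240) = -0.194.
The image is real, inverted and reduced, on the far side of the lens.

m = -0.194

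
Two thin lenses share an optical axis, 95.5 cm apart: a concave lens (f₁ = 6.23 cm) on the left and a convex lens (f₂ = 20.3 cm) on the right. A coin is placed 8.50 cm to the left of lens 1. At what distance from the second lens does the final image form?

25.5 cm

Lens 1 is diverging, so f₁ = −6.23 cm.
Lens 1: 1/d_i1 = 1/f₁ − 1/d_o1 = 1/(-6.23) − 1/(8.50) = -0.2782, so d_i1 = -3.595 cm.
The intermediate image is 3.595 cm to the left of lens 1 (virtual), which is 95.5 − (-3.595) = 99.09 cm to the left of lens 2, so d_o2 = +99.09 cm.
Lens 2: 1/d_i2 = 1/f₂ − 1/d_o2 = 1/(20.3) − 1/(99.09) = 0.03917, so d_i2 = 25.5 cm.
The final image is real, 25.5 cm to the right of lens 2 (overall magnification ≈ -0.11).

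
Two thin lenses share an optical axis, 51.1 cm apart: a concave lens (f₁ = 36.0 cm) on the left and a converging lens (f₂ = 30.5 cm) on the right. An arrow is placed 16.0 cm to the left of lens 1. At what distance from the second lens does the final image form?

59.9 cm

Lens 1 is diverging, so f₁ = −36.0 cm.
Lens 1: 1/d_i1 = 1/f₁ − 1/d_o1 = 1/(-36.0) − 1/(16.0) = -0.09028, so d_i1 = -11.08 cm.
The intermediate image is 11.08 cm to the left of lens 1 (virtual), which is 51.1 − (-11.08) = 62.18 cm to the left of lens 2, so d_o2 = +62.18 cm.
Lens 2: 1/d_i2 = 1/f₂ − 1/d_o2 = 1/(30.5) − 1/(62.18) = 0.01670, so d_i2 = 59.9 cm.
The final image is real, 59.9 cm to the right of lens 2 (overall magnification ≈ -0.67).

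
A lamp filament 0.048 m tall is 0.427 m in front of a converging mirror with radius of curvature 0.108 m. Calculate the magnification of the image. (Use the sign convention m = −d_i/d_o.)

m = -0.145

f = R/2 = 0.108/2 = 0.05400 m.
1/d_i = 1/f − 1/d_o = 1/(0.05400) − 1/(0.427) = 16.18, so d_i = 0.06182 m.
m = −d_i/d_o = −(0.06182)/(0.427) = -0.145.
The image is real, inverted and reduced, in front of the mirror.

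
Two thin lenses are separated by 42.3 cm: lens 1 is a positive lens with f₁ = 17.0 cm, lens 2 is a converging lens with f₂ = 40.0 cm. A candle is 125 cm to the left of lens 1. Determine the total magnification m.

m = -0.362

Lens 1: 1/d_i1 = 1/(17.0) − 1/(125) = 0.05082, so d_i1 = 19.68 cm; m₁ = −d_i1/d_o1 = -0.1574.
d_o2 = 42.3 − (19.68) = 22.62 cm.
Lens 2: 1/d_i2 = 1/(40.0) − 1/(22.62) = -0.01921, so d_i2 = -52.06 cm; m₂ = −d_i2/d_o2 = +2.301.
m = m₁·m₂ = (-0.1574)(+2.301) = -0.362.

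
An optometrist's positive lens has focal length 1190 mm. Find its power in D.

P = +0.840 D

f = 119 cm = 1.19 m.
P = 1/f = 1/(1.19 m) = +0.840 D.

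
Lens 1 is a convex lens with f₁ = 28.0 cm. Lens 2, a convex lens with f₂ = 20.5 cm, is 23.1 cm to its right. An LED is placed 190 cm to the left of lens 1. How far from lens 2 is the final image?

6.60 cm

Lens 1: 1/d_i1 = 1/f₁ − 1/d_o1 = 1/(28.0) − 1/(190) = 0.03045, so d_i1 = 32.84 cm.
The intermediate image is 32.84 cm to the right of lens 1, which lies 9.740 cm to the right of lens 2 — a virtual object — so d_o2 = −9.740 cm.
Lens 2: 1/d_i2 = 1/f₂ − 1/d_o2 = 1/(20.5) − 1/(-9.740) = 0.1514, so d_i2 = 6.60 cm.
The final image is real, 6.60 cm to the right of lens 2 (overall magnification ≈ -0.12).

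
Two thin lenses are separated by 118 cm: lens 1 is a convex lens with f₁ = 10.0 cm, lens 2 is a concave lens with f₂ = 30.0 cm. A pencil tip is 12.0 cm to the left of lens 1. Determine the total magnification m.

m = -1.70

Lens 1: 1/d_i1 = 1/(10.0) − 1/(12.0) = 0.01667, so d_i1 = 60.00 cm; m₁ = −d_i1/d_o1 = -5.000.
d_o2 = 118 − (60.00) = 58.00 cm.
f₂ = −30.0 cm (diverging).
Lens 2: 1/d_i2 = 1/(-30.0) − 1/(58.00) = -0.05057, so d_i2 = -19.77 cm; m₂ = −d_i2/d_o2 = +0.3409.
m = m₁·m₂ = (-5.000)(+0.3409) = -1.70.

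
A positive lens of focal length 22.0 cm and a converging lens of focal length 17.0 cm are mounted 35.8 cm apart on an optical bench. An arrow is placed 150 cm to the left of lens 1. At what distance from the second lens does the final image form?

24.4 cm

Lens 1: 1/d_i1 = 1/f₁ − 1/d_o1 = 1/(22.0) − 1/(150) = 0.03879, so d_i1 = 25.78 cm.
The intermediate image is 25.78 cm to the right of lens 1, which is 35.8 − (25.78) = 10.02 cm to the left of lens 2, so d_o2 = +10.02 cm.
Lens 2: 1/d_i2 = 1/f₂ − 1/d_o2 = 1/(17.0) − 1/(10.02) = -0.04098, so d_i2 = -24.4 cm.
The final image is virtual, 24.4 cm to the left of lens 2 (overall magnification ≈ -0.42).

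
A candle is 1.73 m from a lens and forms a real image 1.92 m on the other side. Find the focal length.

Real image ⇒ d_i = +1.92 m.
1/f = 1/d_o + 1/d_i = 1/(1.73) + 1/(1.92) = 1.099, so f = 0.910 m.
Since f is positive, the lens is converging.

f = 0.910 m (converging)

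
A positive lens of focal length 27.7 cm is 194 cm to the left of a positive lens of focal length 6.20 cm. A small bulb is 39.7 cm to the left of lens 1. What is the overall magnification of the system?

m = +0.149

Lens 1: 1/d_i1 = 1/(27.7) − 1/(39.7) = 0.01091, so d_i1 = 91.64 cm; m₁ = −d_i1/d_o1 = -2.308.
d_o2 = 194 − (91.64) = 102.4 cm.
Lens 2: 1/d_i2 = 1/(6.20) − 1/(102.4) = 0.1515, so d_i2 = 6.600 cm; m₂ = −d_i2/d_o2 = -0.06445.
m = m₁·m₂ = (-2.308)(-0.06445) = +0.149.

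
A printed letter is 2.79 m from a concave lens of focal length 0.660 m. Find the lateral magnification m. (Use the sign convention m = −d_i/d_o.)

For a concave lens, f = -0.660 m.
1/d_i = 1/f − 1/d_o = 1/(-0.6600) − 1/(2.79) = -1.874, so d_i = -0.5337 m.
m = −d_i/d_o = −(-0.5337)/(2.79) = +0.191.
The image is virtual, upright and reduced, on the same side as the object.

m = +0.191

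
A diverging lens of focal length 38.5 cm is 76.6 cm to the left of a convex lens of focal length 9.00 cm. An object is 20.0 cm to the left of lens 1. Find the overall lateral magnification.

m = -0.0733

f₁ = −38.5 cm (diverging).
Lens 1: 1/d_i1 = 1/(-38.5) − 1/(20.0) = -0.07597, so d_i1 = -13.16 cm; m₁ = −d_i1/d_o1 = +0.6580.
d_o2 = 76.6 − (-13.16) = 89.76 cm.
Lens 2: 1/d_i2 = 1/(9.00) − 1/(89.76) = 0.09997, so d_i2 = 10.00 cm; m₂ = −d_i2/d_o2 = -0.1114.
m = m₁·m₂ = (+0.6580)(-0.1114) = -0.0733.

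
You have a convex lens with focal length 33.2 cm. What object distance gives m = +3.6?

m = −d_i/d_o ⇒ d_i = −m·d_o.
1/f = 1/d_o + 1/d_i = 1/d_o − 1/(m·d_o) = (1 − 1/m)/d_o, so d_o = f(1 − 1/m) = (33.20)(1 − 1/(+3.6)) = 24.0 cm.

24.0 cm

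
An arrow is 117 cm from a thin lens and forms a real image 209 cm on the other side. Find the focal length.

f = 75.0 cm (converging)

Real image ⇒ d_i = +209 cm.
1/f = 1/d_o + 1/d_i = 1/(117) + 1/(209) = 0.01333, so f = 75.0 cm.
Since f is positive, the thin lens is converging.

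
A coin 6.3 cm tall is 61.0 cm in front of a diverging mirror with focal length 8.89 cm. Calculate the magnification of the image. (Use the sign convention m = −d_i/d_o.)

For a diverging mirror, f = -8.89 cm.
1/d_i = 1/f − 1/d_o = 1/(-8.890) − 1/(61.0) = -0.1289, so d_i = -7.759 cm.
m = −d_i/d_o = −(-7.759)/(61.0) = +0.127.
The image is virtual, upright and reduced, behind the mirror.

m = +0.127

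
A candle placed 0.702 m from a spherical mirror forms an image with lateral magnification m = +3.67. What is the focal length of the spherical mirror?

f = 0.965 m (concave)

m = −d_i/d_o ⇒ d_i = −m·d_o = −(+3.67)·(0.702) = -2.576 m.
1/f = 1/d_o + 1/d_i = 1/(0.702) + 1/(-2.576) = 1.036, so f = 0.965 m.
Since f is positive, the spherical mirror is concave.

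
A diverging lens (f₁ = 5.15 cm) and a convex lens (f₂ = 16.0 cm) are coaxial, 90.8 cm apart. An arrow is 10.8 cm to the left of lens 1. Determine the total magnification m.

f₁ = −5.15 cm (diverging).
Lens 1: 1/d_i1 = 1/(-5.15) − 1/(10.8) = -0.2868, so d_i1 = -3.487 cm; m₁ = −d_i1/d_o1 = +0.3229.
d_o2 = 90.8 − (-3.487) = 94.29 cm.
Lens 2: 1/d_i2 = 1/(16.0) − 1/(94.29) = 0.05189, so d_i2 = 19.27 cm; m₂ = −d_i2/d_o2 = -0.2044.
m = m₁·m₂ = (+0.3229)(-0.2044) = -0.0660.

m = -0.0660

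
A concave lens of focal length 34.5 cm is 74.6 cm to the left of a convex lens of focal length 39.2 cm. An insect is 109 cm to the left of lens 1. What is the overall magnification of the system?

f₁ = −34.5 cm (diverging).
Lens 1: 1/d_i1 = 1/(-34.5) − 1/(109) = -0.03816, so d_i1 = -26.21 cm; m₁ = −d_i1/d_o1 = +0.2405.
d_o2 = 74.6 − (-26.21) = 100.8 cm.
Lens 2: 1/d_i2 = 1/(39.2) − 1/(100.8) = 0.01559, so d_i2 = 64.15 cm; m₂ = −d_i2/d_o2 = -0.6364.
m = m₁·m₂ = (+0.2405)(-0.6364) = -0.153.

m = -0.153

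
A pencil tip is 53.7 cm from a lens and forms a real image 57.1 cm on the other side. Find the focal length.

Real image ⇒ d_i = +57.1 cm.
1/f = 1/d_o + 1/d_i = 1/(53.7) + 1/(57.1) = 0.03614, so f = 27.7 cm.
Since f is positive, the lens is converging.

f = 27.7 cm (converging)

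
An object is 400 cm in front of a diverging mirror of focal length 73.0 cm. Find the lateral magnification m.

For a diverging mirror, f = -73.0 cm.
1/d_i = 1/f − 1/d_o = 1/(-73.00) − 1/(400) = -0.01620, so d_i = -61.73 cm.
m = −d_i/d_o = −(-61.73)/(400) = +0.154.
The image is virtual, upright and reduced, behind the mirror.

m = +0.154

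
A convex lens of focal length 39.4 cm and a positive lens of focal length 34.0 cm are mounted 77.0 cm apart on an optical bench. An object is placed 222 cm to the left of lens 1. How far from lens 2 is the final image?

202 cm

Lens 1: 1/d_i1 = 1/f₁ − 1/d_o1 = 1/(39.4) − 1/(222) = 0.02088, so d_i1 = 47.90 cm.
The intermediate image is 47.90 cm to the right of lens 1, which is 77.0 − (47.90) = 29.10 cm to the left of lens 2, so d_o2 = +29.10 cm.
Lens 2: 1/d_i2 = 1/f₂ − 1/d_o2 = 1/(34.0) − 1/(29.10) = -0.004952, so d_i2 = -202 cm.
The final image is virtual, 202 cm to the left of lens 2 (overall magnification ≈ -1.5).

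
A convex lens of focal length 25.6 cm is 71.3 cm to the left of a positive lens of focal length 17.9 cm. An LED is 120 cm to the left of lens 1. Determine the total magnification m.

m = +0.233

Lens 1: 1/d_i1 = 1/(25.6) − 1/(120) = 0.03073, so d_i1 = 32.54 cm; m₁ = −d_i1/d_o1 = -0.2712.
d_o2 = 71.3 − (32.54) = 38.76 cm.
Lens 2: 1/d_i2 = 1/(17.9) − 1/(38.76) = 0.03007, so d_i2 = 33.26 cm; m₂ = −d_i2/d_o2 = -0.8581.
m = m₁·m₂ = (-0.2712)(-0.8581) = +0.233.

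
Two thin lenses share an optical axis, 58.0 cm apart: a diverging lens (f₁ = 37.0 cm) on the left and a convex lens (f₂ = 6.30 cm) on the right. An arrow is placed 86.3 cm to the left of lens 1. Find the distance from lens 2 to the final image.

6.81 cm

Lens 1 is diverging, so f₁ = −37.0 cm.
Lens 1: 1/d_i1 = 1/f₁ − 1/d_o1 = 1/(-37.0) − 1/(86.3) = -0.03861, so d_i1 = -25.90 cm.
The intermediate image is 25.90 cm to the left of lens 1 (virtual), which is 58.0 − (-25.90) = 83.90 cm to the left of lens 2, so d_o2 = +83.90 cm.
Lens 2: 1/d_i2 = 1/f₂ − 1/d_o2 = 1/(6.30) − 1/(83.90) = 0.1468, so d_i2 = 6.81 cm.
The final image is real, 6.81 cm to the right of lens 2 (overall magnification ≈ -0.024).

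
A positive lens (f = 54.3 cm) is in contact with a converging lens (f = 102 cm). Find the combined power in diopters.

P = +2.82 D

P₁ = 1/f₁ = 1/(0.543 m) = +1.842 D; P₂ = 1/f₂ = 1/(1.02 m) = +0.9804 D.
For thin lenses in contact, P = P₁ + P₂ = (+1.842) + (+0.9804) = +2.82 D.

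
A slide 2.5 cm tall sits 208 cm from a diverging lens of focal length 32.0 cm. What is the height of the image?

0.333 cm

For a diverging lens, f = -32.0 cm.
1/d_i = 1/f − 1/d_o = 1/(-32.00) − 1/(208) = -0.03606, so d_i = -27.73 cm.
m = −d_i/d_o = +0.1333.
|h_i| = |m|·h_o = 0.1333 × 2.5 = 0.333 cm. The image is virtual, upright and reduced, on the same side as the object.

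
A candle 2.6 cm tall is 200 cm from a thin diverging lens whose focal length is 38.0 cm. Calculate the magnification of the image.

m = +0.160

For a diverging lens, f = -38.0 cm.
1/d_i = 1/f − 1/d_o = 1/(-38.00) − 1/(200) = -0.03132, so d_i = -31.93 cm.
m = −d_i/d_o = −(-31.93)/(200) = +0.160.
The image is virtual, upright and reduced, on the same side as the object.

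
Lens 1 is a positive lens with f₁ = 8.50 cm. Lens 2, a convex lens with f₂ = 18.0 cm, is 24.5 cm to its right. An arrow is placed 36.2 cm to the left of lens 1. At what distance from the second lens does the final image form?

52.3 cm

Lens 1: 1/d_i1 = 1/f₁ − 1/d_o1 = 1/(8.50) − 1/(36.2) = 0.09002, so d_i1 = 11.11 cm.
The intermediate image is 11.11 cm to the right of lens 1, which is 24.5 − (11.11) = 13.39 cm to the left of lens 2, so d_o2 = +13.39 cm.
Lens 2: 1/d_i2 = 1/f₂ − 1/d_o2 = 1/(18.0) − 1/(13.39) = -0.01913, so d_i2 = -52.3 cm.
The final image is virtual, 52.3 cm to the left of lens 2 (overall magnification ≈ -1.2).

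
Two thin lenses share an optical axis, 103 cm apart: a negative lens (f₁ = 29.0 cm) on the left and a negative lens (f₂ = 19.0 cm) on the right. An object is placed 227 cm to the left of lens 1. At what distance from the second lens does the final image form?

Lens 1 is diverging, so f₁ = −29.0 cm.
Lens 1: 1/d_i1 = 1/f₁ − 1/d_o1 = 1/(-29.0) − 1/(227) = -0.03889, so d_i1 = -25.71 cm.
The intermediate image is 25.71 cm to the left of lens 1 (virtual), which is 103 − (-25.71) = 128.7 cm to the left of lens 2, so d_o2 = +128.7 cm.
Lens 2 is diverging, so f₂ = −19.0 cm.
Lens 2: 1/d_i2 = 1/f₂ − 1/d_o2 = 1/(-19.0) − 1/(128.7) = -0.06040, so d_i2 = -16.6 cm.
The final image is virtual, 16.6 cm to the left of lens 2 (overall magnification ≈ 0.015).

16.6 cm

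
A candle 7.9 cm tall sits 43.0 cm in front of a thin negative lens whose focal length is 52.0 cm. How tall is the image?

4.32 cm

For a negative lens, f = -52.0 cm.
1/d_i = 1/f − 1/d_o = 1/(-52.00) − 1/(43.0) = -0.04249, so d_i = -23.54 cm.
m = −d_i/d_o = +0.5474.
|h_i| = |m|·h_o = 0.5474 × 7.9 = 4.32 cm. The image is virtual, upright and reduced, on the same side as the object.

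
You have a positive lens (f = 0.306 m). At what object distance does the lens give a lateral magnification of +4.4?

0.236 m

m = −d_i/d_o ⇒ d_i = −m·d_o.
1/f = 1/d_o + 1/d_i = 1/d_o − 1/(m·d_o) = (1 − 1/m)/d_o, so d_o = f(1 − 1/m) = (0.3060)(1 − 1/(+4.4)) = 0.236 m.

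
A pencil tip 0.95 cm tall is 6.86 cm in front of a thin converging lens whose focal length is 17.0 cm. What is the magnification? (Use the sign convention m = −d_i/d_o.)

m = +1.68

1/d_i = 1/f − 1/d_o = 1/(17.00) − 1/(6.86) = -0.08695, so d_i = -11.50 cm.
m = −d_i/d_o = −(-11.50)/(6.86) = +1.68.
The image is virtual, upright and enlarged, on the same side as the object.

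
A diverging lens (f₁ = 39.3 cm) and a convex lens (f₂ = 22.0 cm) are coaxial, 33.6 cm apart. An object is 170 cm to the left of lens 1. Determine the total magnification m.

f₁ = −39.3 cm (diverging).
Lens 1: 1/d_i1 = 1/(-39.3) − 1/(170) = -0.03133, so d_i1 = -31.92 cm; m₁ = −d_i1/d_o1 = +0.1878.
d_o2 = 33.6 − (-31.92) = 65.52 cm.
Lens 2: 1/d_i2 = 1/(22.0) − 1/(65.52) = 0.03019, so d_i2 = 33.12 cm; m₂ = −d_i2/d_o2 = -0.5055.
m = m₁·m₂ = (+0.1878)(-0.5055) = -0.0949.

m = -0.0949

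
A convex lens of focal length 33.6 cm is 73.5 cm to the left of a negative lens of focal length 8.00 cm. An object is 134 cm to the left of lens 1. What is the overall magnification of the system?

m = -0.0730

Lens 1: 1/d_i1 = 1/(33.6) − 1/(134) = 0.02230, so d_i1 = 44.84 cm; m₁ = −d_i1/d_o1 = -0.3346.
d_o2 = 73.5 − (44.84) = 28.66 cm.
f₂ = −8.00 cm (diverging).
Lens 2: 1/d_i2 = 1/(-8.00) − 1/(28.66) = -0.1599, so d_i2 = -6.254 cm; m₂ = −d_i2/d_o2 = +0.2182.
m = m₁·m₂ = (-0.3346)(+0.2182) = -0.0730.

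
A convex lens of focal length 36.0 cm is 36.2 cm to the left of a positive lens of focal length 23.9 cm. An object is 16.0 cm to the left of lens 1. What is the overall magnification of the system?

Lens 1: 1/d_i1 = 1/(36.0) − 1/(16.0) = -0.03472, so d_i1 = -28.80 cm; m₁ = −d_i1/d_o1 = +1.800.
d_o2 = 36.2 − (-28.80) = 65.00 cm.
Lens 2: 1/d_i2 = 1/(23.9) − 1/(65.00) = 0.02646, so d_i2 = 37.80 cm; m₂ = −d_i2/d_o2 = -0.5815.
m = m₁·m₂ = (+1.800)(-0.5815) = -1.05.

m = -1.05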